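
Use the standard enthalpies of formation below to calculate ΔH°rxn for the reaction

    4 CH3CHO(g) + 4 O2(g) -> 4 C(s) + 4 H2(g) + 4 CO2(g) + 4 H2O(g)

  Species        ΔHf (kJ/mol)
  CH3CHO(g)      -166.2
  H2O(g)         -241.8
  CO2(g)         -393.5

ΔH°rxn = -1876.4 kJ/mol

Products: 4·(+0.0) + 4·(+0.0) + 4·(-393.5) + 4·(-241.8) = -2541.2
Reactants: 4·(-166.2) + 4·(+0.0) = -664.8
ΔH°rxn = (-2541.2) − (-664.8) = -1876.4 kJ/mol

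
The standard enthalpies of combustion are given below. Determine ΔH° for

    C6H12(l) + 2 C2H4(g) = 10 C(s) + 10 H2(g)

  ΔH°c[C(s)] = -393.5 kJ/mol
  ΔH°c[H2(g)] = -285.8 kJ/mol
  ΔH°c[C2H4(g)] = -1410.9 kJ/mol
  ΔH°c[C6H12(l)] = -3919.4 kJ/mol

ΔH° = 51.8 kJ/mol

With combustion enthalpies, reactants minus products:
= [1·(-3919.4) + 2·(-1410.9)] − [10·(-393.5) + 10·(-285.8)]
= 51.8 kJ/mol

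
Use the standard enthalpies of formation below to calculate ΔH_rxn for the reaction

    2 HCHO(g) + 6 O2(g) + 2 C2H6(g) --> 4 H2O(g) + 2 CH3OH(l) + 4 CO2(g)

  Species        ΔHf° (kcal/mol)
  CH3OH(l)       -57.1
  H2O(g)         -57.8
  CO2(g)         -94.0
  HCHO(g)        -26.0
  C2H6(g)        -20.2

Products: 4·(-57.8) + 2·(-57.1) + 4·(-94.0) = -721.4
Reactants: 2·(-26.0) + 6·(+0.0) + 2·(-20.2) = -92.4
ΔH_rxn = (-721.4) − (-92.4) = -629.0 kcal/mol

ΔH_rxn = -629.0 kcal/mol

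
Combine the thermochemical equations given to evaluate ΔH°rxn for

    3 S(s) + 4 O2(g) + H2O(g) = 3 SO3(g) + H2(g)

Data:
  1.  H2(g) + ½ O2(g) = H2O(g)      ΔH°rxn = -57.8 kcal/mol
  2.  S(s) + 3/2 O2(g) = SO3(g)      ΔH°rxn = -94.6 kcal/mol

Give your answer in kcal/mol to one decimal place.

ΔH°rxn = -226.0 kcal/mol

eq. 1 reversed: +57.8 kcal/mol
eq. 2 × 3: (3)·(-94.6) = -283.8 kcal/mol
ΔH°rxn = (-1)·(-57.8) + (3)·(-94.6) = -226.0 kcal/mol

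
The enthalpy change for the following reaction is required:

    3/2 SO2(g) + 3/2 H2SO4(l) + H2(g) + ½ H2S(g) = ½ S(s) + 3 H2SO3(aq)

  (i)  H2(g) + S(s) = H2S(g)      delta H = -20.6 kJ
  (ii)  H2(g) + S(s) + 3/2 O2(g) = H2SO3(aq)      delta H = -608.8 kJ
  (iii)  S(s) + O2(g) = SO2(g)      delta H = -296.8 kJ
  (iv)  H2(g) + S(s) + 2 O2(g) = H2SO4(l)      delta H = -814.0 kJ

(i) reversed and × 1/2: (-1/2)·(-20.6) = +10.3 kJ
(ii) × 3: (3)·(-608.8) = -1826.4 kJ
(iii) reversed and × 3/2: (-3/2)·(-296.8) = +445.2 kJ
(iv) reversed and × 3/2: (-3/2)·(-814.0) = +1221.0 kJ
delta H = (-1/2)·(-20.6) + (3)·(-608.8) + (-3/2)·(-296.8) + (-3/2)·(-814.0) = -149.9 kJ

delta H = -149.9 kJ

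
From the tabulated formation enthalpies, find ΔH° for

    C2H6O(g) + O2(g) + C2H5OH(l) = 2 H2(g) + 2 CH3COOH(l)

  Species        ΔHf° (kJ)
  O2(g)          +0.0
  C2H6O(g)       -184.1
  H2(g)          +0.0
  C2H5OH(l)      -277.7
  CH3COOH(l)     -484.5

Products: 2·(+0.0) + 2·(-484.5) = -969.0
Reactants: 1·(-184.1) + 1·(+0.0) + 1·(-277.7) = -461.8
ΔH° = (-969.0) − (-461.8) = -507.2 kJ

ΔH° = -507.2 kJ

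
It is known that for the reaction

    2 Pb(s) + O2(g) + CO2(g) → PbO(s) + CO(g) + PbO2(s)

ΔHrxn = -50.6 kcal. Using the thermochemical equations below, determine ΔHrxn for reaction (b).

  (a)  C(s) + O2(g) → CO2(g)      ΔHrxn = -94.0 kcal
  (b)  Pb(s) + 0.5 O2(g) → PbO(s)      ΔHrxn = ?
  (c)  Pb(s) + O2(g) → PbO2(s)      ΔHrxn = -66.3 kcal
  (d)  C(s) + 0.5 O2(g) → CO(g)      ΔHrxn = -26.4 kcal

(a) reversed: +94.0 kcal
(b) as written: contributes x
(c) as written: -66.3 kcal
(d) as written: -26.4 kcal
-50.6 = (+94.0) + (-66.3) + (-26.4) + x
x = (-50.6 − (+1.3)) / (1) = -51.9 kcal

ΔHrxn = -51.9 kcal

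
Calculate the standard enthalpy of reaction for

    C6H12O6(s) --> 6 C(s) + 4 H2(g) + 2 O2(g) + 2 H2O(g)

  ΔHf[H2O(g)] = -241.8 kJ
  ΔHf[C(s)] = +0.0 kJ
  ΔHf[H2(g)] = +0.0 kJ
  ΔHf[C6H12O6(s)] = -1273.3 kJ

ΔH°rxn = Σ nΔHf°(products) − Σ nΔHf°(reactants).
Products: 6·(+0.0) + 4·(+0.0) + 2·(+0.0) + 2·(-241.8) = -483.6
Reactants: 1·(-1273.3) = -1273.3
ΔH_rxn = (-483.6) − (-1273.3) = 789.7 kJ

ΔH_rxn = 789.7 kJ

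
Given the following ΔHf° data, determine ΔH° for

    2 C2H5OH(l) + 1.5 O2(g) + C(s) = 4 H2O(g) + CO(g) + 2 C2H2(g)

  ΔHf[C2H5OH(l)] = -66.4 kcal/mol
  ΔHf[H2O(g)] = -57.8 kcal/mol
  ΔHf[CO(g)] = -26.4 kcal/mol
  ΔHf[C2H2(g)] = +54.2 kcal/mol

Products: 4·(-57.8) + 1·(-26.4) + 2·(+54.2) = -149.2
Reactants: 2·(-66.4) + 3/2·(+0.0) + 1·(+0.0) = -132.8
ΔH° = (-149.2) − (-132.8) = -16.4 kcal/mol

ΔH° = -16.4 kcal/mol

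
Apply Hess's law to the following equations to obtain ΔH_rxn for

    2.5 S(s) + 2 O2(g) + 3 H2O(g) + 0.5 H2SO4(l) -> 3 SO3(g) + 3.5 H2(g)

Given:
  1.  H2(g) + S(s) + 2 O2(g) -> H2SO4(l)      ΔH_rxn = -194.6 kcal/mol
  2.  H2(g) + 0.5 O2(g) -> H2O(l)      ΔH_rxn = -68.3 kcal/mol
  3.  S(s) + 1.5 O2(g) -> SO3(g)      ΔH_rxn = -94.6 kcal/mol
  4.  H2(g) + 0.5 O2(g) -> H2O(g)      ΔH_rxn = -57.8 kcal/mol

eq. 1 reversed and × 1/2 (H2SO4(l) must end up as a reactant; scale by 1/2 for the 1/2 H2SO4(l)): (-1/2)·(-194.6) = +97.3 kcal/mol
eq. 2: not needed (H2O(l) appears nowhere else).
eq. 3 × 3 (×3 to match 3 SO3(g) in the target): (3)·(-94.6) = -283.8 kcal/mol
eq. 4 reversed and × 3 (H2O(g) must end up as a reactant; ×3 to match 3 H2O(g) in the target): (-3)·(-57.8) = +173.4 kcal/mol
By Hess's law, ΔH_rxn = (-1/2)·(-194.6) + (3)·(-94.6) + (-3)·(-57.8) = -13.1 kcal/mol

ΔH_rxn = -13.1 kcal/mol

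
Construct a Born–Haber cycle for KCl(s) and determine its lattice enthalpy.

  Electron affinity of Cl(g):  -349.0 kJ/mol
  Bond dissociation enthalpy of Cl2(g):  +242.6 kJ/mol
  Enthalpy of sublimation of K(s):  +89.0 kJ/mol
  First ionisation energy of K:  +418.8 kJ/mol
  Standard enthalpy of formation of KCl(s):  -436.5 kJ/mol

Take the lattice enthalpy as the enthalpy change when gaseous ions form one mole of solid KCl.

ΔHf° = 1·ΔHsub + 1·(ΣIE) + 1/2·D(Cl2) + 1·EA + U
-436.5 = 1·(+89.0) + 1·(+418.8) + 1/2·(+242.6) + 1·(-349.0) + U
U = -436.5 − (+280.1) = -716.6 kJ/mol

U = -716.6 kJ/mol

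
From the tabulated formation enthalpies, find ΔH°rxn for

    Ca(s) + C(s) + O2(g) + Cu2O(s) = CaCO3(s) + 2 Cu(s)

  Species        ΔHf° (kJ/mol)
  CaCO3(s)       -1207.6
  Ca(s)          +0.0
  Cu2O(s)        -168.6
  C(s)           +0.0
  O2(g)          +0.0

ΔH°rxn = -1039.0 kJ/mol

Products: 1·(-1207.6) + 2·(+0.0) = -1207.6
Reactants: 1·(+0.0) + 1·(+0.0) + 1·(+0.0) + 1·(-168.6) = -168.6
ΔH°rxn = (-1207.6) − (-168.6) = -1039.0 kJ/mol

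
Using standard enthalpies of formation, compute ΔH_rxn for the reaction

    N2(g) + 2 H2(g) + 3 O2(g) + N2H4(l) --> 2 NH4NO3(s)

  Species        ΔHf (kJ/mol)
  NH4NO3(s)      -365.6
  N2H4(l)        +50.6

ΔH_rxn = -781.8 kJ/mol

Products: 2·(-365.6) = -731.2
Reactants: 1·(+0.0) + 2·(+0.0) + 3·(+0.0) + 1·(+50.6) = +50.6
ΔH_rxn = (-731.2) − (+50.6) = -781.8 kJ/mol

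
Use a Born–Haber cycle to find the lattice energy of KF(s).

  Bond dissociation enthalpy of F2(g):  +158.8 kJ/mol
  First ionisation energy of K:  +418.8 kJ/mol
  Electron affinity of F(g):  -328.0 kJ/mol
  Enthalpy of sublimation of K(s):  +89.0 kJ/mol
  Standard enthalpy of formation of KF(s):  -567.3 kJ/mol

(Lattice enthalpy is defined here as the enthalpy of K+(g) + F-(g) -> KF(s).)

ΔHf° = 1·ΔHsub + 1·(ΣIE) + 1/2·D(F2) + 1·EA + U
-567.3 = 1·(+89.0) + 1·(+418.8) + 1/2·(+158.8) + 1·(-328.0) + U
U = -567.3 − (+259.2) = -826.5 kJ/mol

U = -826.5 kJ/mol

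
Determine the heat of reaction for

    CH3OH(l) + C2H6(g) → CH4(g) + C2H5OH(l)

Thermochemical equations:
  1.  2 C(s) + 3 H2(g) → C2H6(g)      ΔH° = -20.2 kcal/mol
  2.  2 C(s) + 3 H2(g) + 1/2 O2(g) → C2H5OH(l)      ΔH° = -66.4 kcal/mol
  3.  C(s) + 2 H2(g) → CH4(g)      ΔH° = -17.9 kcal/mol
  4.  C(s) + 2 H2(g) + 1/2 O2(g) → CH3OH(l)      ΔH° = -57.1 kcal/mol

eq. 1 reversed: +20.2 kcal/mol
eq. 2 as written: -66.4 kcal/mol
eq. 3 as written: -17.9 kcal/mol
eq. 4 reversed: +57.1 kcal/mol
ΔH° = (-1)·(-20.2) + (1)·(-66.4) + (1)·(-17.9) + (-1)·(-57.1) = -7.0 kcal/mol

ΔH° = -7.0 kcal/mol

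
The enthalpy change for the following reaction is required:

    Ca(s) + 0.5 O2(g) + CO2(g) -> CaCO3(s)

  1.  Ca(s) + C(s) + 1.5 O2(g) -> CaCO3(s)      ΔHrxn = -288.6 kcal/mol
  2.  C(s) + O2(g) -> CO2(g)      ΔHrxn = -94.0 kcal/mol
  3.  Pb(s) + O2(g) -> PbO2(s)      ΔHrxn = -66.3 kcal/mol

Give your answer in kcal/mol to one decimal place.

ΔHrxn = -194.6 kcal/mol

eq. 1 as written: -288.6 kcal/mol
eq. 2 reversed: +94.0 kcal/mol
eq. 3: not needed.
Summing the manipulated equations, ΔHrxn = (-288.6) + (+94.0) = -194.6 kcal/mol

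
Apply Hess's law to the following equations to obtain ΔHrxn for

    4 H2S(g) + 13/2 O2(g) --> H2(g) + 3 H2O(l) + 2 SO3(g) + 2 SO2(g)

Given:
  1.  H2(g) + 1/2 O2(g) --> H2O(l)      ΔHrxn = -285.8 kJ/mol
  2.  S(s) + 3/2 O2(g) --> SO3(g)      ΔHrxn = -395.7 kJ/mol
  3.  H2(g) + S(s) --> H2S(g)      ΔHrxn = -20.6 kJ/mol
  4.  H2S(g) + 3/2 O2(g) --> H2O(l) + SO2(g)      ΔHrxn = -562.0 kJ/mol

ΔHrxn = -2160.0 kJ/mol

eq. 1 as written: -285.8 kJ/mol
eq. 2 × 2: (2)·(-395.7) = -791.4 kJ/mol
eq. 3 reversed and × 2: (-2)·(-20.6) = +41.2 kJ/mol
eq. 4 × 2: (2)·(-562.0) = -1124.0 kJ/mol
ΔHrxn = (1)·(-285.8) + (2)·(-395.7) + (-2)·(-20.6) + (2)·(-562.0) = -2160.0 kJ/mol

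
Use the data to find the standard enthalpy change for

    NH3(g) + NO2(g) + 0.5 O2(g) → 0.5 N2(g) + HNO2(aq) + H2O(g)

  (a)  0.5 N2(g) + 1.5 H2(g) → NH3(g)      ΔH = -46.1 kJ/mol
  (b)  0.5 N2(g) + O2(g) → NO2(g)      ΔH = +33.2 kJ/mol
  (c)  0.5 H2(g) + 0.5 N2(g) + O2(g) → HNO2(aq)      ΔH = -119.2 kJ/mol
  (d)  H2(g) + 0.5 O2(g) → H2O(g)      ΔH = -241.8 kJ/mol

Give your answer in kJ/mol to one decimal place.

(a) reversed: +46.1 kJ/mol
(b) reversed: -33.2 kJ/mol
(c) as written: -119.2 kJ/mol
(d) as written: -241.8 kJ/mol
Since enthalpy is a state function, ΔH = (+46.1) + (-33.2) + (-119.2) + (-241.8) = -348.1 kJ/mol

ΔH = -348.1 kJ/mol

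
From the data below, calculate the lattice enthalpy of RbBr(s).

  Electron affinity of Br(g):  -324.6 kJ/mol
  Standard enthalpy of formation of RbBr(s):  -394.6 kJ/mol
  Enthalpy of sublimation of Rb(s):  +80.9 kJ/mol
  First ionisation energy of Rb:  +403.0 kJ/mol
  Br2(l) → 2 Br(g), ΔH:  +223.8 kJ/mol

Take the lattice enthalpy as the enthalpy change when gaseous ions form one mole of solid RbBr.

U = -665.8 kJ/mol

ΔHf° = 1·ΔHsub + 1·(ΣIE) + 1/2·D(Br2) + 1·EA + U
-394.6 = 1·(+80.9) + 1·(+403.0) + 1/2·(+223.8) + 1·(-324.6) + U
U = -394.6 − (+271.2) = -665.8 kJ/mol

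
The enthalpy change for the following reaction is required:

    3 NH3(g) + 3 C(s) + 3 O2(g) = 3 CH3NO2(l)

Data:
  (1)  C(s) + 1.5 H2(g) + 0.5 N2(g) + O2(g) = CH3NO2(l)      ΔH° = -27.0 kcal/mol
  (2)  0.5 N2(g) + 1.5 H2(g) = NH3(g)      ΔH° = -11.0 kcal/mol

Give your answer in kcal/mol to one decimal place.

(1) × 3: (3)·(-27.0) = -81.0 kcal/mol
(2) reversed and × 3: (-3)·(-11.0) = +33.0 kcal/mol
Since enthalpy is a state function, ΔH° = (-81.0) + (+33.0) = -48.0 kcal/mol

ΔH° = -48.0 kcal/mol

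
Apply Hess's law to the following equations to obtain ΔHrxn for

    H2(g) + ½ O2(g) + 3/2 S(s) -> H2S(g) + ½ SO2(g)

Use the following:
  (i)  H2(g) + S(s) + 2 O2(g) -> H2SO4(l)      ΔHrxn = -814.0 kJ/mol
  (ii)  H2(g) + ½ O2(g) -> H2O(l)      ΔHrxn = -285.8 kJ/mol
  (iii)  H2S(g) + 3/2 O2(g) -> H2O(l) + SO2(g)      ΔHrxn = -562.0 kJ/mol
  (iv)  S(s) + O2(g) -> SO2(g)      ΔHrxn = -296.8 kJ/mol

(i): not needed (H2SO4(l) appears nowhere else).
(ii) as written: -285.8 kJ/mol
(iii) reversed (H2S(g) must end up as a product): +562.0 kJ/mol
(iv) × 3/2: (3/2)·(-296.8) = -445.2 kJ/mol
ΔHrxn = (-285.8) + (+562.0) + (-445.2) = -169.0 kJ/mol

ΔHrxn = -169.0 kJ/mol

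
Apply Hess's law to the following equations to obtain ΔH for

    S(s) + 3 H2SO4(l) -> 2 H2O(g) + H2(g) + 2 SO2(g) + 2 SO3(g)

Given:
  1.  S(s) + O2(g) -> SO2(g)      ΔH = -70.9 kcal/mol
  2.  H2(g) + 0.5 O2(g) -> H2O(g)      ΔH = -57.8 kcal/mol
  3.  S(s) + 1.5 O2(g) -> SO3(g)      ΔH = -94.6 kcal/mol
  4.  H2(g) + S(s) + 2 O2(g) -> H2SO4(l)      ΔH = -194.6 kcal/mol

eq. 1 × 2 (scale by 2 for the 2 SO2(g)): (2)·(-70.9) = -141.8 kcal/mol
eq. 2 × 2 (×2 to match 2 H2O(g) in the target): (2)·(-57.8) = -115.6 kcal/mol
eq. 3 × 2 (×2 to match 2 SO3(g) in the target): (2)·(-94.6) = -189.2 kcal/mol
eq. 4 reversed and × 3 (H2SO4(l) must end up as a reactant; ×3 to match 3 H2SO4(l) in the target): (-3)·(-194.6) = +583.8 kcal/mol
Summing the manipulated equations, ΔH = (-141.8) + (-115.6) + (-189.2) + (+583.8) = 137.2 kcal/mol

ΔH = 137.2 kcal/mol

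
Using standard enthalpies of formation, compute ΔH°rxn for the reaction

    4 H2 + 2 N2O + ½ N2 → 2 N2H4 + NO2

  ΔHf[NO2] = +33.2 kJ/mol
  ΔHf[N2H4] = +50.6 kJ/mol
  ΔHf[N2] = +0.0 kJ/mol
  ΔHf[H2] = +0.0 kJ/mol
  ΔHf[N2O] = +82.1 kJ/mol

ΔH°rxn = -29.8 kJ/mol

ΔH°rxn = Σ nΔHf°(products) − Σ nΔHf°(reactants).
Products: 2·(+50.6) + 1·(+33.2) = +134.4
Reactants: 4·(+0.0) + 2·(+82.1) + 1/2·(+0.0) = +164.2
ΔH°rxn = (+134.4) − (+164.2) = -29.8 kJ/mol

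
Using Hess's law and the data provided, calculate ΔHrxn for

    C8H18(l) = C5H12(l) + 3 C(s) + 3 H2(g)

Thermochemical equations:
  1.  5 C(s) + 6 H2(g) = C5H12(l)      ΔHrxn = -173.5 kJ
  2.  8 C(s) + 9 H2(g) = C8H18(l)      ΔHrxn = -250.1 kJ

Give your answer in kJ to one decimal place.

eq. 1 as written: -173.5 kJ
eq. 2 reversed: +250.1 kJ
Since enthalpy is a state function, ΔHrxn = (1)·(-173.5) + (-1)·(-250.1) = 76.6 kJ

ΔHrxn = 76.6 kJ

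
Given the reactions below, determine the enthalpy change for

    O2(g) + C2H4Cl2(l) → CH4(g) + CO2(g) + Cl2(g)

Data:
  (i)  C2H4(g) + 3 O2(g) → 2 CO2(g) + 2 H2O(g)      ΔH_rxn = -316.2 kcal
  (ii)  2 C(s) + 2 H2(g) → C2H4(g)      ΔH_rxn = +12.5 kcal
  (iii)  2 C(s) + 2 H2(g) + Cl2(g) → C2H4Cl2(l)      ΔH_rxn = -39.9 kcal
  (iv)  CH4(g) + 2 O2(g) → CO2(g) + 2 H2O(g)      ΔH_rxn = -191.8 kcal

ΔH_rxn = -72.0 kcal

(i) as written: -316.2 kcal
(ii) as written: +12.5 kcal
(iii) reversed: +39.9 kcal
(iv) reversed: +191.8 kcal
ΔH_rxn = (-316.2) + (+12.5) + (+39.9) + (+191.8) = -72.0 kcal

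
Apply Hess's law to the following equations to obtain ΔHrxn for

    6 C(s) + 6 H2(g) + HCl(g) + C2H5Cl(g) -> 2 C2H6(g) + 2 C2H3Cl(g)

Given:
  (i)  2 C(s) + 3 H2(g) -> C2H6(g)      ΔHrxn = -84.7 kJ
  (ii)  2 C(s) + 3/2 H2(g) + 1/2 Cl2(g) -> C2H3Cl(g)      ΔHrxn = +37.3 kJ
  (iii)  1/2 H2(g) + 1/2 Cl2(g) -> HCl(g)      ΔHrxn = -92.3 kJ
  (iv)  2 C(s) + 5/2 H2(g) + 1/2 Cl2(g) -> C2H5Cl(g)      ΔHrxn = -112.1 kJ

(i) × 2: (2)·(-84.7) = -169.4 kJ
(ii) × 2: (2)·(+37.3) = +74.6 kJ
(iii) reversed: +92.3 kJ
(iv) reversed: +112.1 kJ
By Hess's law, ΔHrxn = (-169.4) + (+74.6) + (+92.3) + (+112.1) = 109.6 kJ

ΔHrxn = 109.6 kJ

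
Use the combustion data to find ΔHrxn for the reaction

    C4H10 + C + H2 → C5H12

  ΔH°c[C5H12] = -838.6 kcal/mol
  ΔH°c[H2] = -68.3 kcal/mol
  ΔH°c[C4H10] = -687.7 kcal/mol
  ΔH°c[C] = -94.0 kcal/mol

ΔHrxn = -11.4 kcal/mol

Using ΔH = Σ nΔHc°(reactants) − Σ nΔHc°(products):
= [1·(-687.7) + 1·(-94.0) + 1·(-68.3)] − [1·(-838.6)]
= -11.4 kcal/mol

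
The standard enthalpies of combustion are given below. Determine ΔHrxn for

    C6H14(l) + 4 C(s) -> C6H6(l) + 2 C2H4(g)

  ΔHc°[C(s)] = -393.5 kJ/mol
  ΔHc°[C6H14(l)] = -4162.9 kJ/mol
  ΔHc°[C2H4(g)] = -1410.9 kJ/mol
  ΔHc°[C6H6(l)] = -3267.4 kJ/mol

ΔHrxn = 352.3 kJ/mol

With combustion enthalpies, reactants minus products:
= [1·(-4162.9) + 4·(-393.5)] − [1·(-3267.4) + 2·(-1410.9)]
= 352.3 kJ/mol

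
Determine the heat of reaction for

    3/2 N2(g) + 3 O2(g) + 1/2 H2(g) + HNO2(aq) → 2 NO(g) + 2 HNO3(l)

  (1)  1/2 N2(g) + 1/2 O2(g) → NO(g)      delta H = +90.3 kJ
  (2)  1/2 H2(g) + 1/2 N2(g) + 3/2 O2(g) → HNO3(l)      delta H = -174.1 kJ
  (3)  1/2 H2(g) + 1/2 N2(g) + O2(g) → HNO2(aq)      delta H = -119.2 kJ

delta H = -48.4 kJ

(1) × 2: (2)·(+90.3) = +180.6 kJ
(2) × 2: (2)·(-174.1) = -348.2 kJ
(3) reversed: +119.2 kJ
Combining the equations, delta H = (+180.6) + (-348.2) + (+119.2) = -48.4 kJ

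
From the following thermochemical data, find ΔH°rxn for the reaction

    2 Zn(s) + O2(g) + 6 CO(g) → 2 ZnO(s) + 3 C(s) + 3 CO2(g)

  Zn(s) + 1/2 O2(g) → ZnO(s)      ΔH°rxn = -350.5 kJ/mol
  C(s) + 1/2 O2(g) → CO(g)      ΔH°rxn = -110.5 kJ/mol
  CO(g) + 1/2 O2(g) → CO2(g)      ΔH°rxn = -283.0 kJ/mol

equation 1 × 2 (scale by 2 for the 2 ZnO(s)): (2)·(-350.5) = -701.0 kJ/mol
equation 2 reversed and × 3 (C(s) must end up as a product; scale by 3 for the 3 C(s)): (-3)·(-110.5) = +331.5 kJ/mol
equation 3 × 3 (×3 to match 3 CO2(g) in the target): (3)·(-283.0) = -849.0 kJ/mol
By Hess's law, ΔH°rxn = (-701.0) + (+331.5) + (-849.0) = -1218.5 kJ/mol

ΔH°rxn = -1218.5 kJ/mol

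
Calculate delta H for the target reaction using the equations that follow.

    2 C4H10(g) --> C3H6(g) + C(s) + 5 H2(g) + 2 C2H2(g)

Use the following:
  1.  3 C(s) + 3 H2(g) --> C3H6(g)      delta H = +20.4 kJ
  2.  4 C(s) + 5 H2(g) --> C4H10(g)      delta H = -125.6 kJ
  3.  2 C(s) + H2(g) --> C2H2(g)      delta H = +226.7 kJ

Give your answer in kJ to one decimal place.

delta H = 725.0 kJ

eq. 1 as written (C3H6(g) already on the product side): +20.4 kJ
eq. 2 reversed and × 2 (reverse to put C4H10(g) on the reactant side; scale by 2 for the 2 C4H10(g)): (-2)·(-125.6) = +251.2 kJ
eq. 3 × 2 (×2 to match 2 C2H2(g) in the target): (2)·(+226.7) = +453.4 kJ
delta H = (1)·(+20.4) + (-2)·(-125.6) + (2)·(+226.7) = 725.0 kJ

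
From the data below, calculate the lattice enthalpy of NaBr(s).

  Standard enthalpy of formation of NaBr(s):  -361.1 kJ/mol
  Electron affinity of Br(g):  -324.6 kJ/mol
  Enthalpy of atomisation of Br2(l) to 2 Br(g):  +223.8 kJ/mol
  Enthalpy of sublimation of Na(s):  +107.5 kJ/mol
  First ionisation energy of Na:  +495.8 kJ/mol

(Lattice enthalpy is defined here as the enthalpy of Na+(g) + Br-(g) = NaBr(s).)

ΔHf° = 1·ΔHsub + 1·(ΣIE) + 1/2·D(Br2) + 1·EA + U
-361.1 = 1·(+107.5) + 1·(+495.8) + 1/2·(+223.8) + 1·(-324.6) + U
U = -361.1 − (+390.6) = -751.7 kJ/mol

U = -751.7 kJ/mol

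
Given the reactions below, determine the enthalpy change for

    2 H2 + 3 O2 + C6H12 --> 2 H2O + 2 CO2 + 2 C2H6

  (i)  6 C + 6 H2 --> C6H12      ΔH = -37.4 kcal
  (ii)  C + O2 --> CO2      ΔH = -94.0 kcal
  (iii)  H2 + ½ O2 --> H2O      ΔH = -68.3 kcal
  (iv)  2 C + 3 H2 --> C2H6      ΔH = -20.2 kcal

(i) reversed: +37.4 kcal
(ii) × 2: (2)·(-94.0) = -188.0 kcal
(iii) × 2: (2)·(-68.3) = -136.6 kcal
(iv) × 2: (2)·(-20.2) = -40.4 kcal
Summing the manipulated equations, ΔH = (-1)·(-37.4) + (2)·(-94.0) + (2)·(-68.3) + (2)·(-20.2) = -327.6 kcal

ΔH = -327.6 kcal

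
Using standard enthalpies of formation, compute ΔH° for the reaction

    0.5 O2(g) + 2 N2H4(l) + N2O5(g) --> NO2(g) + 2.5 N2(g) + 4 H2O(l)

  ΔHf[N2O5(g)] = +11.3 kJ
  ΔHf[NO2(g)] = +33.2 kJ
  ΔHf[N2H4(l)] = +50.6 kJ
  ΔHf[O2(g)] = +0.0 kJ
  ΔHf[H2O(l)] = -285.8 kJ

Products: 1·(+33.2) + 5/2·(+0.0) + 4·(-285.8) = -1110.0
Reactants: 1/2·(+0.0) + 2·(+50.6) + 1·(+11.3) = +112.5
ΔH° = (-1110.0) − (+112.5) = -1222.5 kJ

ΔH° = -1222.5 kJ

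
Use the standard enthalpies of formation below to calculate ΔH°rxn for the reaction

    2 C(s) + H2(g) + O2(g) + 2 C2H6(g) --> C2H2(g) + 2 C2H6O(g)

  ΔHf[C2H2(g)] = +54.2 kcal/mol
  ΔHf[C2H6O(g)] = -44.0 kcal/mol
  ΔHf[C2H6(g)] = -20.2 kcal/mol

ΔH°rxn = 6.6 kcal/mol

ΔH°rxn = Σ nΔHf°(products) − Σ nΔHf°(reactants).
Products: 1·(+54.2) + 2·(-44.0) = -33.8
Reactants: 2·(+0.0) + 1·(+0.0) + 1·(+0.0) + 2·(-20.2) = -40.4
ΔH°rxn = (-33.8) − (-40.4) = 6.6 kcal/mol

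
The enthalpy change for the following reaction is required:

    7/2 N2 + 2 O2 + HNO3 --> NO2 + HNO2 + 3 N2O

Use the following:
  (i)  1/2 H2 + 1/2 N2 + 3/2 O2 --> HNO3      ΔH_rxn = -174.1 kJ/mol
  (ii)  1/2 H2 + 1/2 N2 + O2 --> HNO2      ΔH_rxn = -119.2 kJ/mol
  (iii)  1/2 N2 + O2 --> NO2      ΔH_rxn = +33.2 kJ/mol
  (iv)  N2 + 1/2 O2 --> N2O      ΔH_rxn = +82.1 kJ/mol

(i) reversed: +174.1 kJ/mol
(ii) as written: -119.2 kJ/mol
(iii) as written: +33.2 kJ/mol
(iv) × 3: (3)·(+82.1) = +246.3 kJ/mol
By Hess's law, ΔH_rxn = (+174.1) + (-119.2) + (+33.2) + (+246.3) = 334.4 kJ/mol

ΔH_rxn = 334.4 kJ/mol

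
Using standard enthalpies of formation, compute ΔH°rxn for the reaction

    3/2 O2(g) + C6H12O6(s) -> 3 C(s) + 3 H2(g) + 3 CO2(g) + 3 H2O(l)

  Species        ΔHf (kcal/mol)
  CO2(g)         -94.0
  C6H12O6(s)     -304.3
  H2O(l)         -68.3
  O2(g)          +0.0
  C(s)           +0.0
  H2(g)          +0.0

ΔH°rxn = Σ nΔHf°(products) − Σ nΔHf°(reactants).
Products: 3·(+0.0) + 3·(+0.0) + 3·(-94.0) + 3·(-68.3) = -486.9
Reactants: 3/2·(+0.0) + 1·(-304.3) = -304.3
ΔH°rxn = (-486.9) − (-304.3) = -182.6 kcal/mol

ΔH°rxn = -182.6 kcal/mol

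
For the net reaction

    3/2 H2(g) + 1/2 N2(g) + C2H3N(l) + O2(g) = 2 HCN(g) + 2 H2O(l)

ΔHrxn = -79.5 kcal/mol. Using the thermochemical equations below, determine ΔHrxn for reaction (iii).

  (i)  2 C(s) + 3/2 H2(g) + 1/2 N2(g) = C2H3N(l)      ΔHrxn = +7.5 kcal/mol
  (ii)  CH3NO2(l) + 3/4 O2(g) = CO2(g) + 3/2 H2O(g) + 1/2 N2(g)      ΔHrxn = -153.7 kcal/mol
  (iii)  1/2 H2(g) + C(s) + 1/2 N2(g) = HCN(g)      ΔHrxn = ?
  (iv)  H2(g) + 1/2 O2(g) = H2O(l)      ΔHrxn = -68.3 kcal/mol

ΔHrxn = 32.3 kcal/mol

(i) reversed: -7.5 kcal/mol
(ii): not needed.
(iii) × 2: contributes 2·x
(iv) × 2: (2)·(-68.3) = -136.6 kcal/mol
-79.5 = (-7.5) + (-136.6) + 2·x
x = (-79.5 − (-144.1)) / (2) = 32.3 kcal/mol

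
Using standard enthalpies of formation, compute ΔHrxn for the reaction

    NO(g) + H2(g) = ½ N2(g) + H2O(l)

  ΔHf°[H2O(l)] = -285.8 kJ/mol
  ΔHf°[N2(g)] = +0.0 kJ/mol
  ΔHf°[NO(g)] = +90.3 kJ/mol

ΔHrxn = -376.1 kJ/mol

ΔH°rxn = Σ nΔHf°(products) − Σ nΔHf°(reactants).
Products: 1/2·(+0.0) + 1·(-285.8) = -285.8
Reactants: 1·(+90.3) + 1·(+0.0) = +90.3
ΔHrxn = (-285.8) − (+90.3) = -376.1 kJ/mol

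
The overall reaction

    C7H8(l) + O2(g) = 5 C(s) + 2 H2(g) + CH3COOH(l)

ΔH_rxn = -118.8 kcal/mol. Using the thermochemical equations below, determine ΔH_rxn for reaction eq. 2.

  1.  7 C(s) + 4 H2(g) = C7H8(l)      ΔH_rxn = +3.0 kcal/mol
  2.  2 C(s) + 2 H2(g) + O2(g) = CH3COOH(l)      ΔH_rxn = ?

eq. 1 reversed (reverse to put C7H8(l) on the reactant side): -3.0 kcal/mol
eq. 2 as written (CH3COOH(l) already on the product side): contributes x
-118.8 = (-3.0) + x
x = (-118.8 − (-3.0)) / (1) = -115.8 kcal/mol

ΔH_rxn = -115.8 kcal/mol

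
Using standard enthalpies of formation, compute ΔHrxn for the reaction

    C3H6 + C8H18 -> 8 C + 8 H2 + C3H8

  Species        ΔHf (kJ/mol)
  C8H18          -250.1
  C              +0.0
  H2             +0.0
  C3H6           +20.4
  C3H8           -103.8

ΔHrxn = 125.9 kJ/mol

ΔH°rxn = Σ nΔHf°(products) − Σ nΔHf°(reactants).
Products: 8·(+0.0) + 8·(+0.0) + 1·(-103.8) = -103.8
Reactants: 1·(+20.4) + 1·(-250.1) = -229.7
ΔHrxn = (-103.8) − (-229.7) = 125.9 kJ/mol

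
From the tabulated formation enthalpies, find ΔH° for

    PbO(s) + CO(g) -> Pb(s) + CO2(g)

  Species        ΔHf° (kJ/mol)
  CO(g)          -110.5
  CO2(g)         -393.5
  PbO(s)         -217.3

ΔH°rxn = Σ nΔHf°(products) − Σ nΔHf°(reactants).
Products: 1·(+0.0) + 1·(-393.5) = -393.5
Reactants: 1·(-217.3) + 1·(-110.5) = -327.8
ΔH° = (-393.5) − (-327.8) = -65.7 kJ/mol

ΔH° = -65.7 kJ/mol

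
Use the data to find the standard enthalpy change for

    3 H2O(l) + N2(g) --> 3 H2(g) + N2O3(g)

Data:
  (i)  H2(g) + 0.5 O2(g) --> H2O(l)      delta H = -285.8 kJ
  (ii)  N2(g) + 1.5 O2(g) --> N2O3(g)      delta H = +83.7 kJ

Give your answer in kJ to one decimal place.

delta H = 941.1 kJ

(i) reversed and × 3: (-3)·(-285.8) = +857.4 kJ
(ii) as written: +83.7 kJ
delta H = (-3)·(-285.8) + (1)·(+83.7) = 941.1 kJ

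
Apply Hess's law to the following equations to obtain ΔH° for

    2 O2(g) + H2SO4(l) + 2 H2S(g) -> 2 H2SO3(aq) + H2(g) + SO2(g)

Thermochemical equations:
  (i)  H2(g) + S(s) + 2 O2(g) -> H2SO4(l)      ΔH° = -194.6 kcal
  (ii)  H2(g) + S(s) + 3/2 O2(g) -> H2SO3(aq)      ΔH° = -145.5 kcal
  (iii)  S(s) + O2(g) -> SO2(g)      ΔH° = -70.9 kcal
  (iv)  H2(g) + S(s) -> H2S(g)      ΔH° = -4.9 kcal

(i) reversed: +194.6 kcal
(ii) × 2: (2)·(-145.5) = -291.0 kcal
(iii) as written: -70.9 kcal
(iv) reversed and × 2: (-2)·(-4.9) = +9.8 kcal
ΔH° = (+194.6) + (-291.0) + (-70.9) + (+9.8) = -157.5 kcal

ΔH° = -157.5 kcal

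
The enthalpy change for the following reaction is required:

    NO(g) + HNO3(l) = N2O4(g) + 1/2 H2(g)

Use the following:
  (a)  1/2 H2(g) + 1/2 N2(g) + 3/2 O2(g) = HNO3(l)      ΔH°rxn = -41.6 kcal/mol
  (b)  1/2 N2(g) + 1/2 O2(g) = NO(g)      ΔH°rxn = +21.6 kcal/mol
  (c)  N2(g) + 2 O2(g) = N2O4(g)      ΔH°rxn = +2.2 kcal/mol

ΔH°rxn = 22.2 kcal/mol

(a) reversed: +41.6 kcal/mol
(b) reversed: -21.6 kcal/mol
(c) as written: +2.2 kcal/mol
ΔH°rxn = (+41.6) + (-21.6) + (+2.2) = 22.2 kcal/mol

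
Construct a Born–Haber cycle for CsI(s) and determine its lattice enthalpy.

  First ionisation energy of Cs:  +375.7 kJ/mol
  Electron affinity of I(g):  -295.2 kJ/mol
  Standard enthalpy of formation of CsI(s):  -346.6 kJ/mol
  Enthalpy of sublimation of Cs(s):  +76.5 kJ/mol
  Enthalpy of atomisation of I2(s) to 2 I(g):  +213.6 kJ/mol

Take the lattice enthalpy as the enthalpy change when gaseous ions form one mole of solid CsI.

ΔHf° = 1·ΔHsub + 1·(ΣIE) + 1/2·D(I2) + 1·EA + U
-346.6 = 1·(+76.5) + 1·(+375.7) + 1/2·(+213.6) + 1·(-295.2) + U
U = -346.6 − (+263.8) = -610.4 kJ/mol

U = -610.4 kJ/mol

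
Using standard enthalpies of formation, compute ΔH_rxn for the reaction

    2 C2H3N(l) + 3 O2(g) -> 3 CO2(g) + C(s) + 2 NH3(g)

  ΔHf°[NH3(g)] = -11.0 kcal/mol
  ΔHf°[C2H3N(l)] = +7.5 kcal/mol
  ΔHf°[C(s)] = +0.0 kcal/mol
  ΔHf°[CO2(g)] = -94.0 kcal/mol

ΔH°rxn = Σ nΔHf°(products) − Σ nΔHf°(reactants).
Products: 3·(-94.0) + 1·(+0.0) + 2·(-11.0) = -304.0
Reactants: 2·(+7.5) + 3·(+0.0) = +15.0
ΔH_rxn = (-304.0) − (+15.0) = -319.0 kcal/mol

ΔH_rxn = -319.0 kcal/mol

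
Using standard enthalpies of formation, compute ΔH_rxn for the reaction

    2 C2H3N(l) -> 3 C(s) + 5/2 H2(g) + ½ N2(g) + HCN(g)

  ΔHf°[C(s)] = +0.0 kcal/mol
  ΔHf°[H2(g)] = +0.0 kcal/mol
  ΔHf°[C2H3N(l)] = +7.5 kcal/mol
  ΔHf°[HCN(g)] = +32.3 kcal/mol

ΔH_rxn = 17.3 kcal/mol

Products: 3·(+0.0) + 5/2·(+0.0) + 1/2·(+0.0) + 1·(+32.3) = +32.3
Reactants: 2·(+7.5) = +15.0
ΔH_rxn = (+32.3) − (+15.0) = 17.3 kcal/mol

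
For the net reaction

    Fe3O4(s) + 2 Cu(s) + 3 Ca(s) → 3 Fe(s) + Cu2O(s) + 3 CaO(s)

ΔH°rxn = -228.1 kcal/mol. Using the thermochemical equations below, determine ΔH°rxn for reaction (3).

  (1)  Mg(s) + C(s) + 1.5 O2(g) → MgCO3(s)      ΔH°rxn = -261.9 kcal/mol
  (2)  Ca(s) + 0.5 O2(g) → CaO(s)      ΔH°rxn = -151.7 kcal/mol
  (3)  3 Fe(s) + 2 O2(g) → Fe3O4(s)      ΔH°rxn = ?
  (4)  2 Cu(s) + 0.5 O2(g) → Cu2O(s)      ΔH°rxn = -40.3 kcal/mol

ΔH°rxn = -267.3 kcal/mol

(1): not needed (MgCO3(s) appears nowhere else).
(2) × 3 (×3 to match 3 CaO(s) in the target): (3)·(-151.7) = -455.1 kcal/mol
(3) reversed (Fe3O4(s) must end up as a reactant): contributes −x
(4) as written (Cu2O(s) already on the product side): -40.3 kcal/mol
-228.1 = (-455.1) + (-40.3) − x
x = (-228.1 − (-495.4)) / (-1) = -267.3 kcal/mol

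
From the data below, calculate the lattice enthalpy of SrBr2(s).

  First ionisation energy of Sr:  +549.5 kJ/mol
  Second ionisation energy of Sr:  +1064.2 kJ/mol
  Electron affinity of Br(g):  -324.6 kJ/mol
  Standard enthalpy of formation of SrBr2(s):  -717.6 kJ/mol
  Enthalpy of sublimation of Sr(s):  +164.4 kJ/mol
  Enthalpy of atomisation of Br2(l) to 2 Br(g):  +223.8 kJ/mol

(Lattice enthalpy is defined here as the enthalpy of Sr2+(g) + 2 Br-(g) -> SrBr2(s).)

ΔHf° = 1·ΔHsub + 1·(ΣIE) + 1·D(Br2) + 2·EA + U
-717.6 = 1·(+164.4) + 1·(+1613.7) + 1·(+223.8) + 2·(-324.6) + U
U = -717.6 − (+1352.7) = -2070.3 kJ/mol

U = -2070.3 kJ/mol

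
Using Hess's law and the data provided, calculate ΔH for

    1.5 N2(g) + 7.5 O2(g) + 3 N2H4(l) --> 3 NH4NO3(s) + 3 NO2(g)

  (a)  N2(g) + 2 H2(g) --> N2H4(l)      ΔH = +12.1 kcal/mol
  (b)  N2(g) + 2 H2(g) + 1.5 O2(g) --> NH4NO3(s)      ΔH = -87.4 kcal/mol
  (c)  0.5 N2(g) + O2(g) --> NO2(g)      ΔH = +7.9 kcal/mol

(a) reversed and × 3: (-3)·(+12.1) = -36.3 kcal/mol
(b) × 3: (3)·(-87.4) = -262.2 kcal/mol
(c) × 3: (3)·(+7.9) = +23.7 kcal/mol
By Hess's law, ΔH = (-3)·(+12.1) + (3)·(-87.4) + (3)·(+7.9) = -274.8 kcal/mol

ΔH = -274.8 kcal/mol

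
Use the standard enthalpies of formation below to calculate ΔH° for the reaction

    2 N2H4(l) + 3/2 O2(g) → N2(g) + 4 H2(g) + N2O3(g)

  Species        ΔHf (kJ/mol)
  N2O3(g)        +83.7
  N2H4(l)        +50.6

ΔH° = -17.5 kJ/mol

ΔH°rxn = Σ nΔHf°(products) − Σ nΔHf°(reactants).
Products: 1·(+0.0) + 4·(+0.0) + 1·(+83.7) = +83.7
Reactants: 2·(+50.6) + 3/2·(+0.0) = +101.2
ΔH° = (+83.7) − (+101.2) = -17.5 kJ/mol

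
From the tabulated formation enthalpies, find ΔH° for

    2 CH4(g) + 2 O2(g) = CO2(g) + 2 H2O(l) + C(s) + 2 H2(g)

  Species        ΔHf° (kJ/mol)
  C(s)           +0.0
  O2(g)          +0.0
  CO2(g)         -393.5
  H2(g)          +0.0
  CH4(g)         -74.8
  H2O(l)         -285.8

ΔH° = -815.5 kJ/mol

ΔH°rxn = Σ nΔHf°(products) − Σ nΔHf°(reactants).
Products: 1·(-393.5) + 2·(-285.8) + 1·(+0.0) + 2·(+0.0) = -965.1
Reactants: 2·(-74.8) + 2·(+0.0) = -149.6
ΔH° = (-965.1) − (-149.6) = -815.5 kJ/mol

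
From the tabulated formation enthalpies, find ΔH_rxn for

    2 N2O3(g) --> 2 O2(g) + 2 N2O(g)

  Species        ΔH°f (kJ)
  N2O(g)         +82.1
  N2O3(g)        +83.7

ΔH_rxn = -3.2 kJ

Products: 2·(+0.0) + 2·(+82.1) = +164.2
Reactants: 2·(+83.7) = +167.4
ΔH_rxn = (+164.2) − (+167.4) = -3.2 kJ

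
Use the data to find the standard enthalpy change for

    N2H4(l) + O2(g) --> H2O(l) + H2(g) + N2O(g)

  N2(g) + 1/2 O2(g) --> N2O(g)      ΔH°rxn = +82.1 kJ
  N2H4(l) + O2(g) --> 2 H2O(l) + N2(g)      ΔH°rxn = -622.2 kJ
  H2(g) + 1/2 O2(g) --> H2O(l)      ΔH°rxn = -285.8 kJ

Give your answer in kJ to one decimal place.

equation 1 as written: +82.1 kJ
equation 2 as written: -622.2 kJ
equation 3 reversed: +285.8 kJ
ΔH°rxn = (1)·(+82.1) + (1)·(-622.2) + (-1)·(-285.8) = -254.3 kJ

ΔH°rxn = -254.3 kJ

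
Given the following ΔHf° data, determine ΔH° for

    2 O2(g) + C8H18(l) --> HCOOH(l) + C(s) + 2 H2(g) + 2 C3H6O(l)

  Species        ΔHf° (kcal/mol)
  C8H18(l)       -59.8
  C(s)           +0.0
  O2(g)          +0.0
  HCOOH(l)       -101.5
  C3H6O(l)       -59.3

Products: 1·(-101.5) + 1·(+0.0) + 2·(+0.0) + 2·(-59.3) = -220.1
Reactants: 2·(+0.0) + 1·(-59.8) = -59.8
ΔH° = (-220.1) − (-59.8) = -160.3 kcal/mol

ΔH° = -160.3 kcal/mol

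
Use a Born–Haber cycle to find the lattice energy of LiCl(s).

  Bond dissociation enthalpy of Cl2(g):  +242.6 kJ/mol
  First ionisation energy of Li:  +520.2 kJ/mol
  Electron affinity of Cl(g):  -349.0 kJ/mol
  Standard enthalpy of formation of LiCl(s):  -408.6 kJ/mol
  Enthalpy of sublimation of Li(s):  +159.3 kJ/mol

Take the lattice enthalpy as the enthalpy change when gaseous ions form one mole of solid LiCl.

U = -860.4 kJ/mol

ΔHf° = 1·ΔHsub + 1·(ΣIE) + 1/2·D(Cl2) + 1·EA + U
-408.6 = 1·(+159.3) + 1·(+520.2) + 1/2·(+242.6) + 1·(-349.0) + U
U = -408.6 − (+451.8) = -860.4 kJ/mol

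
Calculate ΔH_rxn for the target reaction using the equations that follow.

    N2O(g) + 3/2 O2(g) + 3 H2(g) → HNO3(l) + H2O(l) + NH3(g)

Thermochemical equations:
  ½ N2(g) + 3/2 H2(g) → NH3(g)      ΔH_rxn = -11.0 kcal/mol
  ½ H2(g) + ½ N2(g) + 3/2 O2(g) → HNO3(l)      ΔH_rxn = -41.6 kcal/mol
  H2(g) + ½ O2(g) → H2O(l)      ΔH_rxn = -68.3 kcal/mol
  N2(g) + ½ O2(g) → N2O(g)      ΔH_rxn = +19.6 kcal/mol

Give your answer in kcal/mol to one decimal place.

equation 1 as written (NH3(g) already on the product side): -11.0 kcal/mol
equation 2 as written (HNO3(l) already on the product side): -41.6 kcal/mol
equation 3 as written (H2O(l) already on the product side): -68.3 kcal/mol
equation 4 reversed (reverse to put N2O(g) on the reactant side): -19.6 kcal/mol
ΔH_rxn = (1)·(-11.0) + (1)·(-41.6) + (1)·(-68.3) + (-1)·(+19.6) = -140.5 kcal/mol

ΔH_rxn = -140.5 kcal/mol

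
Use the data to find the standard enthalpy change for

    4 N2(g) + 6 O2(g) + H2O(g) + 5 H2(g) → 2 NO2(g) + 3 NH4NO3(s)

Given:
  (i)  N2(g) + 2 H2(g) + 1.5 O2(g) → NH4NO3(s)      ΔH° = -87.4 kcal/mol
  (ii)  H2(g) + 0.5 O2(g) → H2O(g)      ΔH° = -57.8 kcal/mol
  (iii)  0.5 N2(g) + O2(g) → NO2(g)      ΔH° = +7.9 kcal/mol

(i) × 3 (scale by 3 for the 3 NH4NO3(s)): (3)·(-87.4) = -262.2 kcal/mol
(ii) reversed (reverse to put H2O(g) on the reactant side): +57.8 kcal/mol
(iii) × 2 (×2 to match 2 NO2(g) in the target): (2)·(+7.9) = +15.8 kcal/mol
Since enthalpy is a state function, ΔH° = (3)·(-87.4) + (-1)·(-57.8) + (2)·(+7.9) = -188.6 kcal/mol

ΔH° = -188.6 kcal/mol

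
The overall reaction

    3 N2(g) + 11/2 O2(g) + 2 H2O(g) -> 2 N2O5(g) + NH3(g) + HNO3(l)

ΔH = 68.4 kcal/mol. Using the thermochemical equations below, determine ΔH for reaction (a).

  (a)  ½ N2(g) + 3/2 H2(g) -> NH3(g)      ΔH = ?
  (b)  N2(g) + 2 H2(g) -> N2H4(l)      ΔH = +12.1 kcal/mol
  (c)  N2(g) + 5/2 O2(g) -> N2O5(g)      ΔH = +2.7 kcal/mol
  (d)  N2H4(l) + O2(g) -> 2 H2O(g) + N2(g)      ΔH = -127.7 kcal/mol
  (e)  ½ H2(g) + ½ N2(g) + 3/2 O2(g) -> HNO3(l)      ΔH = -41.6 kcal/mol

(a) as written: contributes x
(b) reversed: -12.1 kcal/mol
(c) × 2: (2)·(+2.7) = +5.4 kcal/mol
(d) reversed: +127.7 kcal/mol
(e) as written: -41.6 kcal/mol
+68.4 = (-12.1) + (+5.4) + (+127.7) + (-41.6) + x
x = (+68.4 − (+79.4)) / (1) = -11.0 kcal/mol

ΔH = -11.0 kcal/mol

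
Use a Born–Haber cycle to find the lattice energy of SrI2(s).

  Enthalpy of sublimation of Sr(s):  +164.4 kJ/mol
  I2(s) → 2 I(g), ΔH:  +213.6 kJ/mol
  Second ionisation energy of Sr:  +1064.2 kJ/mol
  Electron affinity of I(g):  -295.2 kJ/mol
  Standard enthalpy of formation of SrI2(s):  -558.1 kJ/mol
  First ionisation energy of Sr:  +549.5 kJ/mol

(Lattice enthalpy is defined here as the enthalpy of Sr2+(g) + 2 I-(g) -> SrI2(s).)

ΔHf° = 1·ΔHsub + 1·(ΣIE) + 1·D(I2) + 2·EA + U
-558.1 = 1·(+164.4) + 1·(+1613.7) + 1·(+213.6) + 2·(-295.2) + U
U = -558.1 − (+1401.3) = -1959.4 kJ/mol

U = -1959.4 kJ/mol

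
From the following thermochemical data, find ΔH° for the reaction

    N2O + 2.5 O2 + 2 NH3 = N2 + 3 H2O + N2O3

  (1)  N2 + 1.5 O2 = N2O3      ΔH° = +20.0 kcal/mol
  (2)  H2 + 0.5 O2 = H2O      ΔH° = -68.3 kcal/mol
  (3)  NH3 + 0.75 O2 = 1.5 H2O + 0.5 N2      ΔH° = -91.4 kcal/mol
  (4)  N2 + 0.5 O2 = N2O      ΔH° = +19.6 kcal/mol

(1) as written: +20.0 kcal/mol
(2): not needed.
(3) × 2: (2)·(-91.4) = -182.8 kcal/mol
(4) reversed: -19.6 kcal/mol
Summing the manipulated equations, ΔH° = (+20.0) + (-182.8) + (-19.6) = -182.4 kcal/mol

ΔH° = -182.4 kcal/mol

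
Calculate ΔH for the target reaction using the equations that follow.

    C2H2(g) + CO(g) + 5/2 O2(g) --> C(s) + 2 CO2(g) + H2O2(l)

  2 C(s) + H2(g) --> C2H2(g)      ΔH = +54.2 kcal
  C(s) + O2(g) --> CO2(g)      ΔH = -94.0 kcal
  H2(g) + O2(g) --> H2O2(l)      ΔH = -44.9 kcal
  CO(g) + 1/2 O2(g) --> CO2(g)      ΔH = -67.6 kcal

ΔH = -260.7 kcal

equation 1 reversed: -54.2 kcal
equation 2 as written: -94.0 kcal
equation 3 as written: -44.9 kcal
equation 4 as written: -67.6 kcal
ΔH = (-54.2) + (-94.0) + (-44.9) + (-67.6) = -260.7 kcal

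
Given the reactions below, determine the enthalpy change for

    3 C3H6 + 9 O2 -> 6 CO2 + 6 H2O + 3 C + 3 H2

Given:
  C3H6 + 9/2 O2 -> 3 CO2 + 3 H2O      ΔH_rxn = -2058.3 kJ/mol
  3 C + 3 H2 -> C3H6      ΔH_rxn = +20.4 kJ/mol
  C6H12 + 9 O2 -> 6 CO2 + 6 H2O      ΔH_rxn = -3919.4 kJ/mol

ΔH_rxn = -4137.0 kJ/mol

equation 1 × 2: (2)·(-2058.3) = -4116.6 kJ/mol
equation 2 reversed (C must end up as a product): -20.4 kJ/mol
equation 3: not needed (C6H12 appears nowhere else).
ΔH_rxn = (2)·(-2058.3) + (-1)·(+20.4) = -4137.0 kJ/mol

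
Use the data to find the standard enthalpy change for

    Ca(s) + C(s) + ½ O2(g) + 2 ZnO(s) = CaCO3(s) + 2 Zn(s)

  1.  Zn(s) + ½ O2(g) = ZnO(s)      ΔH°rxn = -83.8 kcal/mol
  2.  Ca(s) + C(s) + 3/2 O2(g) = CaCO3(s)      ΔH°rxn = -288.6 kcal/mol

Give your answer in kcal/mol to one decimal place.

ΔH°rxn = -121.0 kcal/mol

eq. 1 reversed and × 2: (-2)·(-83.8) = +167.6 kcal/mol
eq. 2 as written: -288.6 kcal/mol
By Hess's law, ΔH°rxn = (+167.6) + (-288.6) = -121.0 kcal/mol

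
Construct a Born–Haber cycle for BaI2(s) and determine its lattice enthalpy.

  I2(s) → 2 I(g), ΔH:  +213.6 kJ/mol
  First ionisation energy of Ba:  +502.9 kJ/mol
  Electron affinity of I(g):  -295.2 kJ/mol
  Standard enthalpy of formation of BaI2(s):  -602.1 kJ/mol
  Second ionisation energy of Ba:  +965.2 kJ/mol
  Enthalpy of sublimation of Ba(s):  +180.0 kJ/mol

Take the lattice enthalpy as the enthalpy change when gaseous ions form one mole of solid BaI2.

ΔHf° = 1·ΔHsub + 1·(ΣIE) + 1·D(I2) + 2·EA + U
-602.1 = 1·(+180.0) + 1·(+1468.1) + 1·(+213.6) + 2·(-295.2) + U
U = -602.1 − (+1271.3) = -1873.4 kJ/mol

U = -1873.4 kJ/mol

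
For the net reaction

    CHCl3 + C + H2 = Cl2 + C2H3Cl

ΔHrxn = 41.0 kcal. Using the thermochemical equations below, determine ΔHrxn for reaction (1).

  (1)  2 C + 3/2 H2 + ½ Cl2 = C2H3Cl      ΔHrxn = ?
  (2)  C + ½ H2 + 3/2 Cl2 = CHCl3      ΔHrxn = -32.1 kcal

ΔHrxn = 8.9 kcal

(1) as written (C2H3Cl already on the product side): contributes x
(2) reversed (reverse to put CHCl3 on the reactant side): +32.1 kcal
+41.0 = (+32.1) + x
x = (+41.0 − (+32.1)) / (1) = 8.9 kcal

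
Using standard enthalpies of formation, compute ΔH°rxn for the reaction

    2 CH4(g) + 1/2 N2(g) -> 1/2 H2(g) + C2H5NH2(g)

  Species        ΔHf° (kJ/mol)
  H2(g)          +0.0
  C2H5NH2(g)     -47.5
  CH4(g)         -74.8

ΔH°rxn = 102.1 kJ/mol

Products: 1/2·(+0.0) + 1·(-47.5) = -47.5
Reactants: 2·(-74.8) + 1/2·(+0.0) = -149.6
ΔH°rxn = (-47.5) − (-149.6) = 102.1 kJ/mol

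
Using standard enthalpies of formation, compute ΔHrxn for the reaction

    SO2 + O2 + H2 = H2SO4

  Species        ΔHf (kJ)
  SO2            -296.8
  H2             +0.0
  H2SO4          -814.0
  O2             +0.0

ΔHrxn = -517.2 kJ

Products: 1·(-814.0) = -814.0
Reactants: 1·(-296.8) + 1·(+0.0) + 1·(+0.0) = -296.8
ΔHrxn = (-814.0) − (-296.8) = -517.2 kJ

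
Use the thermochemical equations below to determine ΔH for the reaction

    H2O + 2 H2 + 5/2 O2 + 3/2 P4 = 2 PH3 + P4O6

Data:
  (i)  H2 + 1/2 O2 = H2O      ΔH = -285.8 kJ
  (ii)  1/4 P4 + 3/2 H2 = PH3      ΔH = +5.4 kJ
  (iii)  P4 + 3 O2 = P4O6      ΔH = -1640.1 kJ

(i) reversed (H2O must end up as a reactant): +285.8 kJ
(ii) × 2 (×2 to match 2 PH3 in the target): (2)·(+5.4) = +10.8 kJ
(iii) as written (P4O6 already on the product side): -1640.1 kJ
ΔH = (-1)·(-285.8) + (2)·(+5.4) + (1)·(-1640.1) = -1343.5 kJ

ΔH = -1343.5 kJ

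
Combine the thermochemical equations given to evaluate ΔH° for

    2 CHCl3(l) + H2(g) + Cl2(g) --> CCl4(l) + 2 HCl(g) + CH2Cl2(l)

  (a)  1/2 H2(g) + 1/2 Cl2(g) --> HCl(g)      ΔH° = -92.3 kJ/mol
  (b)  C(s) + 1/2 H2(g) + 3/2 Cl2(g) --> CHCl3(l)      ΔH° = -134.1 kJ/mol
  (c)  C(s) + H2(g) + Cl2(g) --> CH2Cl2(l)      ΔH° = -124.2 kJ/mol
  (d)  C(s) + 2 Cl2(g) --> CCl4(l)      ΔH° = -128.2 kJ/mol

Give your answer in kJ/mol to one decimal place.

ΔH° = -168.8 kJ/mol

(a) × 2: (2)·(-92.3) = -184.6 kJ/mol
(b) reversed and × 2: (-2)·(-134.1) = +268.2 kJ/mol
(c) as written: -124.2 kJ/mol
(d) as written: -128.2 kJ/mol
By Hess's law, ΔH° = (-184.6) + (+268.2) + (-124.2) + (-128.2) = -168.8 kJ/mol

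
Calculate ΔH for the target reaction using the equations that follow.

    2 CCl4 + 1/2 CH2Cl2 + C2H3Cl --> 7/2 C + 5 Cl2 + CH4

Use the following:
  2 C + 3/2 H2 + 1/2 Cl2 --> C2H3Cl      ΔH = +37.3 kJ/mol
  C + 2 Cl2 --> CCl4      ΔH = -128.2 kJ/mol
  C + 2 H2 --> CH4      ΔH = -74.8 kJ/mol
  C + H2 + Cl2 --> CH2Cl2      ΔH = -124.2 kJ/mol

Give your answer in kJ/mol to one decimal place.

equation 1 reversed: -37.3 kJ/mol
equation 2 reversed and × 2: (-2)·(-128.2) = +256.4 kJ/mol
equation 3 as written: -74.8 kJ/mol
equation 4 reversed and × 1/2: (-1/2)·(-124.2) = +62.1 kJ/mol
By Hess's law, ΔH = (-37.3) + (+256.4) + (-74.8) + (+62.1) = 206.4 kJ/mol

ΔH = 206.4 kJ/mol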